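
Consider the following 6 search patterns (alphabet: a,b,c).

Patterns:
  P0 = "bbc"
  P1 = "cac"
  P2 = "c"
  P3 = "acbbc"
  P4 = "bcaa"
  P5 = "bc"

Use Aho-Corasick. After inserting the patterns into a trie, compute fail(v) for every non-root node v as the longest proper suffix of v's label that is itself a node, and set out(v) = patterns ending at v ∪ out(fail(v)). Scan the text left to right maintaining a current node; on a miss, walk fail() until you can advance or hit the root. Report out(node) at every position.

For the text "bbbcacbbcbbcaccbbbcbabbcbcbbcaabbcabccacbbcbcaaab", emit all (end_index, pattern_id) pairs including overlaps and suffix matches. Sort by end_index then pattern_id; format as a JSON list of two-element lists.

Build automaton:
Trie (insert patterns):
  n0 'ε': a→7 b→1 c→4
  n1 'b': b→2 c→12
  n2 'bb': c→3
  n3 'bbc': ·  ←P0
  n4 'c': a→5  ←P2
  n5 'ca': c→6
  n6 'cac': ·  ←P1
  n7 'a': c→8
  n8 'ac': b→9
  n9 'acb': b→10
  n10 'acbb': c→11
  n11 'acbbc': ·  ←P3
  n12 'bc': a→13  ←P5
  n13 'bca': a→14
  n14 'bcaa': ·  ←P4

BFS fail/out derivation:
  n1('b'): parent n0 fail=0; on 'b' 0 → fail=0;  out ∅∪∅=∅
  n4('c'): parent n0 fail=0; on 'c' 0 → fail=0;  out {2}∪∅={2}
  n7('a'): parent n0 fail=0; on 'a' 0 → fail=0;  out ∅∪∅=∅
  n2('bb'): parent n1 fail=0; on 'b' 0 → fail=1;  out ∅∪∅=∅
  n5('ca'): parent n4 fail=0; on 'a' 0 → fail=7;  out ∅∪∅=∅
  n8('ac'): parent n7 fail=0; on 'c' 0 → fail=4;  out ∅∪{2}={2}
  n12('bc'): parent n1 fail=0; on 'c' 0 → fail=4;  out {5}∪{2}={2,5}
  n3('bbc'): parent n2 fail=1; on 'c' 1 → fail=12;  out {0}∪{2,5}={0,2,5}
  n6('cac'): parent n5 fail=7; on 'c' 7 → fail=8;  out {1}∪{2}={1,2}
  n9('acb'): parent n8 fail=4; on 'b' 4→0 → fail=1;  out ∅∪∅=∅
  n13('bca'): parent n12 fail=4; on 'a' 4 → fail=5;  out ∅∪∅=∅
  n10('acbb'): parent n9 fail=1; on 'b' 1 → fail=2;  out ∅∪∅=∅
  n14('bcaa'): parent n13 fail=5; on 'a' 5→7→0 → fail=7;  out {4}∪∅={4}
  n11('acbbc'): parent n10 fail=2; on 'c' 2 → fail=3;  out {3}∪{0,2,5}={0,2,3,5}

Scan:
pos 0 'b': at 1
pos 1 'b': at 2
pos 2 'b': at 2 ·f
pos 3 'c': at 3  → match P0@[1:3],P2@[3:3],P5@[2:3]
pos 4 'a': at 13 ·f
pos 5 'c': at 6 ·f  → match P1@[3:5],P2@[5:5]
pos 6 'b': at 9 ·f
pos 7 'b': at 10
pos 8 'c': at 11  → match P0@[6:8],P2@[8:8],P3@[4:8],P5@[7:8]
pos 9 'b': at 1 ·f
pos 10 'b': at 2
pos 11 'c': at 3  → match P0@[9:11],P2@[11:11],P5@[10:11]
pos 12 'a': at 13 ·f
pos 13 'c': at 6 ·f  → match P1@[11:13],P2@[13:13]
pos 14 'c': at 4 ·f  → match P2@[14:14]
pos 15 'b': at 1 ·f
pos 16 'b': at 2
pos 17 'b': at 2 ·f
pos 18 'c': at 3  → match P0@[16:18],P2@[18:18],P5@[17:18]
pos 19 'b': at 1 ·f
pos 20 'a': at 7 ·f
pos 21 'b': at 1 ·f
pos 22 'b': at 2
pos 23 'c': at 3  → match P0@[21:23],P2@[23:23],P5@[22:23]
pos 24 'b': at 1 ·f
pos 25 'c': at 12  → match P2@[25:25],P5@[24:25]
pos 26 'b': at 1 ·f
pos 27 'b': at 2
pos 28 'c': at 3  → match P0@[26:28],P2@[28:28],P5@[27:28]
pos 29 'a': at 13 ·f
pos 30 'a': at 14  → match P4@[27:30]
pos 31 'b': at 1 ·f
pos 32 'b': at 2
pos 33 'c': at 3  → match P0@[31:33],P2@[33:33],P5@[32:33]
pos 34 'a': at 13 ·f
pos 35 'b': at 1 ·f
pos 36 'c': at 12  → match P2@[36:36],P5@[35:36]
pos 37 'c': at 4 ·f  → match P2@[37:37]
pos 38 'a': at 5
pos 39 'c': at 6  → match P1@[37:39],P2@[39:39]
pos 40 'b': at 9 ·f
pos 41 'b': at 10
pos 42 'c': at 11  → match P0@[40:42],P2@[42:42],P3@[38:42],P5@[41:42]
pos 43 'b': at 1 ·f
pos 44 'c': at 12  → match P2@[44:44],P5@[43:44]
pos 45 'a': at 13
pos 46 'a': at 14  → match P4@[43:46]
pos 47 'a': at 7 ·f
pos 48 'b': at 1 ·f

Matches: [[3,0],[3,2],[3,5],[5,1],[5,2],[8,0],[8,2],[8,3],[8,5],[11,0],[11,2],[11,5],[13,1],[13,2],[14,2],[18,0],[18,2],[18,5],[23,0],[23,2],[23,5],[25,2],[25,5],[28,0],[28,2],[28,5],[30,4],[33,0],[33,2],[33,5],[36,2],[36,5],[37,2],[39,1],[39,2],[42,0],[42,2],[42,3],[42,5],[44,2],[44,5],[46,4]]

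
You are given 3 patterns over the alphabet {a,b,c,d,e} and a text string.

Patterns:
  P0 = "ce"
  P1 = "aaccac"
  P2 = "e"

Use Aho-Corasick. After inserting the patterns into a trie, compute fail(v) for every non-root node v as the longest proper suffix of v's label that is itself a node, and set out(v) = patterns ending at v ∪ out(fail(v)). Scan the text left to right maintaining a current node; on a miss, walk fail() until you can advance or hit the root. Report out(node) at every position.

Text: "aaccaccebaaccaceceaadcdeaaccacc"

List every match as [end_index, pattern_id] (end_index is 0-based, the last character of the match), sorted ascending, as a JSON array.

Construct AC machine:
Trie nodes:
  n0 'ε': a→3 c→1 e→9
  n1 'c': e→2
  n2 'ce': ·  [P0 ends]
  n3 'a': a→4
  n4 'aa': c→5
  n5 'aac': c→6
  n6 'aacc': a→7
  n7 'aacca': c→8
  n8 'aaccac': ·  [P1 ends]
  n9 'e': ·  [P2 ends]

BFS fail/out derivation:
  fail(1) 'c': from fail(0)=0 chase 'c': 0 ⇒ 0;  out=∅∪out(0)=∅
  fail(3) 'a': from fail(0)=0 chase 'a': 0 ⇒ 0;  out=∅∪out(0)=∅
  fail(9) 'e': from fail(0)=0 chase 'e': 0 ⇒ 0;  out={2}∪out(0)={2}
  fail(2) 'ce': from fail(1)=0 chase 'e': 0 ⇒ 9;  out={0}∪out(9)={0,2}
  fail(4) 'aa': from fail(3)=0 chase 'a': 0 ⇒ 3;  out=∅∪out(3)=∅
  fail(5) 'aac': from fail(4)=3 chase 'c': 3→0 ⇒ 1;  out=∅∪out(1)=∅
  fail(6) 'aacc': from fail(5)=1 chase 'c': 1→0 ⇒ 1;  out=∅∪out(1)=∅
  fail(7) 'aacca': from fail(6)=1 chase 'a': 1→0 ⇒ 3;  out=∅∪out(3)=∅
  fail(8) 'aaccac': from fail(7)=3 chase 'c': 3→0 ⇒ 1;  out={1}∪out(1)={1}

Scan:
[0] read 'a'  n0⇒n3
[1] read 'a'  n3⇒n4
[2] read 'c'  n4⇒n5
[3] read 'c'  n5⇒n6
[4] read 'a'  n6⇒n7
[5] read 'c'  n7⇒n8  ** P1@[0:5]
[6] read 'c'  n8⇒n1 (via fail)
[7] read 'e'  n1⇒n2  ** P0@[6:7],P2@[7:7]
[8] read 'b'  n2⇒n0 (via fail)
[9] read 'a'  n0⇒n3
[10] read 'a'  n3⇒n4
[11] read 'c'  n4⇒n5
[12] read 'c'  n5⇒n6
[13] read 'a'  n6⇒n7
[14] read 'c'  n7⇒n8  ** P1@[9:14]
[15] read 'e'  n8⇒n2 (via fail)  ** P0@[14:15],P2@[15:15]
[16] read 'c'  n2⇒n1 (via fail)
[17] read 'e'  n1⇒n2  ** P0@[16:17],P2@[17:17]
[18] read 'a'  n2⇒n3 (via fail)
[19] read 'a'  n3⇒n4
[20] read 'd'  n4⇒n0 (via fail)
[21] read 'c'  n0⇒n1
[22] read 'd'  n1⇒n0 (via fail)
[23] read 'e'  n0⇒n9  ** P2@[23:23]
[24] read 'a'  n9⇒n3 (via fail)
[25] read 'a'  n3⇒n4
[26] read 'c'  n4⇒n5
[27] read 'c'  n5⇒n6
[28] read 'a'  n6⇒n7
[29] read 'c'  n7⇒n8  ** P1@[24:29]
[30] read 'c'  n8⇒n1 (via fail)

Matches: [[5,1],[7,0],[7,2],[14,1],[15,0],[15,2],[17,0],[17,2],[23,2],[29,1]]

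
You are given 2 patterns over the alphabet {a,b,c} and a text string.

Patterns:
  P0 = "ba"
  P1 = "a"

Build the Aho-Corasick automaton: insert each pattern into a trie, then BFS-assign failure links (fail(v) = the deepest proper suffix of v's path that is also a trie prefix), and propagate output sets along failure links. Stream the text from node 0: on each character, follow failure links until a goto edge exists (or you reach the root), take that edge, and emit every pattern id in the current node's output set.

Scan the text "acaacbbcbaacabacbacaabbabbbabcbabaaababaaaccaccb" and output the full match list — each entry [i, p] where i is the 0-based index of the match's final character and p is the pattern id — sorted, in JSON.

Build automaton:
Trie nodes:
  0='ε' goto a→3 b→1
  1='b' goto a→2
  2='ba' goto ·  [P0 ends]
  3='a' goto ·  [P1 ends]

BFS fail/out derivation:
  fail(1) 'b': from fail(0)=0 chase 'b': 0 ⇒ 0;  out=∅∪out(0)=∅
  fail(3) 'a': from fail(0)=0 chase 'a': 0 ⇒ 0;  out={1}∪out(0)={1}
  fail(2) 'ba': from fail(1)=0 chase 'a': 0 ⇒ 3;  out={0}∪out(3)={0,1}

Text stream:
pos 0 'a': at 3  emit P1@[0:0]
pos 1 'c': at 0 (fail-walked)
pos 2 'a': at 3  emit P1@[2:2]
pos 3 'a': at 3 (fail-walked)  emit P1@[3:3]
pos 4 'c': at 0 (fail-walked)
pos 5 'b': at 1
pos 6 'b': at 1 (fail-walked)
pos 7 'c': at 0 (fail-walked)
pos 8 'b': at 1
pos 9 'a': at 2  emit P0@[8:9],P1@[9:9]
pos 10 'a': at 3 (fail-walked)  emit P1@[10:10]
pos 11 'c': at 0 (fail-walked)
pos 12 'a': at 3  emit P1@[12:12]
pos 13 'b': at 1 (fail-walked)
pos 14 'a': at 2  emit P0@[13:14],P1@[14:14]
pos 15 'c': at 0 (fail-walked)
pos 16 'b': at 1
pos 17 'a': at 2  emit P0@[16:17],P1@[17:17]
pos 18 'c': at 0 (fail-walked)
pos 19 'a': at 3  emit P1@[19:19]
pos 20 'a': at 3 (fail-walked)  emit P1@[20:20]
pos 21 'b': at 1 (fail-walked)
pos 22 'b': at 1 (fail-walked)
pos 23 'a': at 2  emit P0@[22:23],P1@[23:23]
pos 24 'b': at 1 (fail-walked)
pos 25 'b': at 1 (fail-walked)
pos 26 'b': at 1 (fail-walked)
pos 27 'a': at 2  emit P0@[26:27],P1@[27:27]
pos 28 'b': at 1 (fail-walked)
pos 29 'c': at 0 (fail-walked)
pos 30 'b': at 1
pos 31 'a': at 2  emit P0@[30:31],P1@[31:31]
pos 32 'b': at 1 (fail-walked)
pos 33 'a': at 2  emit P0@[32:33],P1@[33:33]
pos 34 'a': at 3 (fail-walked)  emit P1@[34:34]
pos 35 'a': at 3 (fail-walked)  emit P1@[35:35]
pos 36 'b': at 1 (fail-walked)
pos 37 'a': at 2  emit P0@[36:37],P1@[37:37]
pos 38 'b': at 1 (fail-walked)
pos 39 'a': at 2  emit P0@[38:39],P1@[39:39]
pos 40 'a': at 3 (fail-walked)  emit P1@[40:40]
pos 41 'a': at 3 (fail-walked)  emit P1@[41:41]
pos 42 'c': at 0 (fail-walked)
pos 43 'c': at 0
pos 44 'a': at 3  emit P1@[44:44]
pos 45 'c': at 0 (fail-walked)
pos 46 'c': at 0
pos 47 'b': at 1

Matches: [[0,1],[2,1],[3,1],[9,0],[9,1],[10,1],[12,1],[14,0],[14,1],[17,0],[17,1],[19,1],[20,1],[23,0],[23,1],[27,0],[27,1],[31,0],[31,1],[33,0],[33,1],[34,1],[35,1],[37,0],[37,1],[39,0],[39,1],[40,1],[41,1],[44,1]]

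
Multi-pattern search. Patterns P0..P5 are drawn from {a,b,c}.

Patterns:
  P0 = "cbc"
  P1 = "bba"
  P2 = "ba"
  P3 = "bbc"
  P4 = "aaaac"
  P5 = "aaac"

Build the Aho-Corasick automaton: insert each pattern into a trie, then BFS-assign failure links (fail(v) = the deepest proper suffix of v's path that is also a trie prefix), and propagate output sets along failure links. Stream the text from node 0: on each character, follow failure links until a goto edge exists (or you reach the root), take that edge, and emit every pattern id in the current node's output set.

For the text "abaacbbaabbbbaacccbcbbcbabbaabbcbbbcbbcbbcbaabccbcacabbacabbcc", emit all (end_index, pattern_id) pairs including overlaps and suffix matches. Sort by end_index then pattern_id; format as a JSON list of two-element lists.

Build automaton:
Trie nodes:
  0='ε' goto a→9 b→4 c→1
  1='c' goto b→2
  2='cb' goto c→3
  3='cbc' goto ·  [P0 ends]
  4='b' goto a→7 b→5
  5='bb' goto a→6 c→8
  6='bba' goto ·  [P1 ends]
  7='ba' goto ·  [P2 ends]
  8='bbc' goto ·  [P3 ends]
  9='a' goto a→10
  10='aa' goto a→11
  11='aaa' goto a→12 c→14
  12='aaaa' goto c→13
  13='aaaac' goto ·  [P4 ends]
  14='aaac' goto ·  [P5 ends]

Failure links (BFS by depth):
  fail(1) 'c': from fail(0)=0 chase 'c': 0 ⇒ 0;  out=∅∪out(0)=∅
  fail(4) 'b': from fail(0)=0 chase 'b': 0 ⇒ 0;  out=∅∪out(0)=∅
  fail(9) 'a': from fail(0)=0 chase 'a': 0 ⇒ 0;  out=∅∪out(0)=∅
  fail(2) 'cb': from fail(1)=0 chase 'b': 0 ⇒ 4;  out=∅∪out(4)=∅
  fail(5) 'bb': from fail(4)=0 chase 'b': 0 ⇒ 4;  out=∅∪out(4)=∅
  fail(7) 'ba': from fail(4)=0 chase 'a': 0 ⇒ 9;  out={2}∪out(9)={2}
  fail(10) 'aa': from fail(9)=0 chase 'a': 0 ⇒ 9;  out=∅∪out(9)=∅
  fail(3) 'cbc': from fail(2)=4 chase 'c': 4→0 ⇒ 1;  out={0}∪out(1)={0}
  fail(6) 'bba': from fail(5)=4 chase 'a': 4 ⇒ 7;  out={1}∪out(7)={1,2}
  fail(8) 'bbc': from fail(5)=4 chase 'c': 4→0 ⇒ 1;  out={3}∪out(1)={3}
  fail(11) 'aaa': from fail(10)=9 chase 'a': 9 ⇒ 10;  out=∅∪out(10)=∅
  fail(12) 'aaaa': from fail(11)=10 chase 'a': 10 ⇒ 11;  out=∅∪out(11)=∅
  fail(14) 'aaac': from fail(11)=10 chase 'c': 10→9→0 ⇒ 1;  out={5}∪out(1)={5}
  fail(13) 'aaaac': from fail(12)=11 chase 'c': 11 ⇒ 14;  out={4}∪out(14)={4,5}

Run:
pos 0 'a': at 9
pos 1 'b': at 4 (fail-walked)
pos 2 'a': at 7  → match P2@[1:2]
pos 3 'a': at 10 (fail-walked)
pos 4 'c': at 1 (fail-walked)
pos 5 'b': at 2
pos 6 'b': at 5 (fail-walked)
pos 7 'a': at 6  → match P1@[5:7],P2@[6:7]
pos 8 'a': at 10 (fail-walked)
pos 9 'b': at 4 (fail-walked)
pos 10 'b': at 5
pos 11 'b': at 5 (fail-walked)
pos 12 'b': at 5 (fail-walked)
pos 13 'a': at 6  → match P1@[11:13],P2@[12:13]
pos 14 'a': at 10 (fail-walked)
pos 15 'c': at 1 (fail-walked)
pos 16 'c': at 1 (fail-walked)
pos 17 'c': at 1 (fail-walked)
pos 18 'b': at 2
pos 19 'c': at 3  → match P0@[17:19]
pos 20 'b': at 2 (fail-walked)
pos 21 'b': at 5 (fail-walked)
pos 22 'c': at 8  → match P3@[20:22]
pos 23 'b': at 2 (fail-walked)
pos 24 'a': at 7 (fail-walked)  → match P2@[23:24]
pos 25 'b': at 4 (fail-walked)
pos 26 'b': at 5
pos 27 'a': at 6  → match P1@[25:27],P2@[26:27]
pos 28 'a': at 10 (fail-walked)
pos 29 'b': at 4 (fail-walked)
pos 30 'b': at 5
pos 31 'c': at 8  → match P3@[29:31]
pos 32 'b': at 2 (fail-walked)
pos 33 'b': at 5 (fail-walked)
pos 34 'b': at 5 (fail-walked)
pos 35 'c': at 8  → match P3@[33:35]
pos 36 'b': at 2 (fail-walked)
pos 37 'b': at 5 (fail-walked)
pos 38 'c': at 8  → match P3@[36:38]
pos 39 'b': at 2 (fail-walked)
pos 40 'b': at 5 (fail-walked)
pos 41 'c': at 8  → match P3@[39:41]
pos 42 'b': at 2 (fail-walked)
pos 43 'a': at 7 (fail-walked)  → match P2@[42:43]
pos 44 'a': at 10 (fail-walked)
pos 45 'b': at 4 (fail-walked)
pos 46 'c': at 1 (fail-walked)
pos 47 'c': at 1 (fail-walked)
pos 48 'b': at 2
pos 49 'c': at 3  → match P0@[47:49]
pos 50 'a': at 9 (fail-walked)
pos 51 'c': at 1 (fail-walked)
pos 52 'a': at 9 (fail-walked)
pos 53 'b': at 4 (fail-walked)
pos 54 'b': at 5
pos 55 'a': at 6  → match P1@[53:55],P2@[54:55]
pos 56 'c': at 1 (fail-walked)
pos 57 'a': at 9 (fail-walked)
pos 58 'b': at 4 (fail-walked)
pos 59 'b': at 5
pos 60 'c': at 8  → match P3@[58:60]
pos 61 'c': at 1 (fail-walked)

Matches: [[2,2],[7,1],[7,2],[13,1],[13,2],[19,0],[22,3],[24,2],[27,1],[27,2],[31,3],[35,3],[38,3],[41,3],[43,2],[49,0],[55,1],[55,2],[60,3]]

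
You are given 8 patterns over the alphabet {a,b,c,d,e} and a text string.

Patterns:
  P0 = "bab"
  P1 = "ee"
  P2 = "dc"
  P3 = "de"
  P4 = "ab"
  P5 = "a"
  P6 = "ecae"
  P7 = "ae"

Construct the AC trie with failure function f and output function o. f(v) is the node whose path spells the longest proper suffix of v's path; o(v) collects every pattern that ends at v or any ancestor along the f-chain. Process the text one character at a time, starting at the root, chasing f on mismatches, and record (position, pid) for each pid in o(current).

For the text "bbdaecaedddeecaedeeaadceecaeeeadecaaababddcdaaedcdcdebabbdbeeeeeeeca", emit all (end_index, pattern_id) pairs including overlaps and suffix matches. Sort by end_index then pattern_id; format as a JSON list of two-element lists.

Build automaton:
Trie nodes:
  0='ε' goto a→9 b→1 d→6 e→4
  1='b' goto a→2
  2='ba' goto b→3
  3='bab' goto ·  [P0 ends]
  4='e' goto c→11 e→5
  5='ee' goto ·  [P1 ends]
  6='d' goto c→7 e→8
  7='dc' goto ·  [P2 ends]
  8='de' goto ·  [P3 ends]
  9='a' goto b→10 e→14  [P5 ends]
  10='ab' goto ·  [P4 ends]
  11='ec' goto a→12
  12='eca' goto e→13
  13='ecae' goto ·  [P6 ends]
  14='ae' goto ·  [P7 ends]

BFS fail/out derivation:
  n1('b'): parent n0 fail=0; on 'b' 0 → fail=0;  out ∅∪∅=∅
  n4('e'): parent n0 fail=0; on 'e' 0 → fail=0;  out ∅∪∅=∅
  n6('d'): parent n0 fail=0; on 'd' 0 → fail=0;  out ∅∪∅=∅
  n9('a'): parent n0 fail=0; on 'a' 0 → fail=0;  out {5}∪∅={5}
  n2('ba'): parent n1 fail=0; on 'a' 0 → fail=9;  out ∅∪{5}={5}
  n5('ee'): parent n4 fail=0; on 'e' 0 → fail=4;  out {1}∪∅={1}
  n7('dc'): parent n6 fail=0; on 'c' 0 → fail=0;  out {2}∪∅={2}
  n8('de'): parent n6 fail=0; on 'e' 0 → fail=4;  out {3}∪∅={3}
  n10('ab'): parent n9 fail=0; on 'b' 0 → fail=1;  out {4}∪∅={4}
  n11('ec'): parent n4 fail=0; on 'c' 0 → fail=0;  out ∅∪∅=∅
  n14('ae'): parent n9 fail=0; on 'e' 0 → fail=4;  out {7}∪∅={7}
  n3('bab'): parent n2 fail=9; on 'b' 9 → fail=10;  out {0}∪{4}={0,4}
  n12('eca'): parent n11 fail=0; on 'a' 0 → fail=9;  out ∅∪{5}={5}
  n13('ecae'): parent n12 fail=9; on 'e' 9 → fail=14;  out {6}∪{7}={6,7}

Scan:
[0] read 'b'  n0⇒n1
[1] read 'b'  n1⇒n1 ·f
[2] read 'd'  n1⇒n6 ·f
[3] read 'a'  n6⇒n9 ·f  → match P5@[3:3]
[4] read 'e'  n9⇒n14  → match P7@[3:4]
[5] read 'c'  n14⇒n11 ·f
[6] read 'a'  n11⇒n12  → match P5@[6:6]
[7] read 'e'  n12⇒n13  → match P6@[4:7],P7@[6:7]
[8] read 'd'  n13⇒n6 ·f
[9] read 'd'  n6⇒n6 ·f
[10] read 'd'  n6⇒n6 ·f
[11] read 'e'  n6⇒n8  → match P3@[10:11]
[12] read 'e'  n8⇒n5 ·f  → match P1@[11:12]
[13] read 'c'  n5⇒n11 ·f
[14] read 'a'  n11⇒n12  → match P5@[14:14]
[15] read 'e'  n12⇒n13  → match P6@[12:15],P7@[14:15]
[16] read 'd'  n13⇒n6 ·f
[17] read 'e'  n6⇒n8  → match P3@[16:17]
[18] read 'e'  n8⇒n5 ·f  → match P1@[17:18]
[19] read 'a'  n5⇒n9 ·f  → match P5@[19:19]
[20] read 'a'  n9⇒n9 ·f  → match P5@[20:20]
[21] read 'd'  n9⇒n6 ·f
[22] read 'c'  n6⇒n7  → match P2@[21:22]
[23] read 'e'  n7⇒n4 ·f
[24] read 'e'  n4⇒n5  → match P1@[23:24]
[25] read 'c'  n5⇒n11 ·f
[26] read 'a'  n11⇒n12  → match P5@[26:26]
[27] read 'e'  n12⇒n13  → match P6@[24:27],P7@[26:27]
[28] read 'e'  n13⇒n5 ·f  → match P1@[27:28]
[29] read 'e'  n5⇒n5 ·f  → match P1@[28:29]
[30] read 'a'  n5⇒n9 ·f  → match P5@[30:30]
[31] read 'd'  n9⇒n6 ·f
[32] read 'e'  n6⇒n8  → match P3@[31:32]
[33] read 'c'  n8⇒n11 ·f
[34] read 'a'  n11⇒n12  → match P5@[34:34]
[35] read 'a'  n12⇒n9 ·f  → match P5@[35:35]
[36] read 'a'  n9⇒n9 ·f  → match P5@[36:36]
[37] read 'b'  n9⇒n10  → match P4@[36:37]
[38] read 'a'  n10⇒n2 ·f  → match P5@[38:38]
[39] read 'b'  n2⇒n3  → match P0@[37:39],P4@[38:39]
[40] read 'd'  n3⇒n6 ·f
[41] read 'd'  n6⇒n6 ·f
[42] read 'c'  n6⇒n7  → match P2@[41:42]
[43] read 'd'  n7⇒n6 ·f
[44] read 'a'  n6⇒n9 ·f  → match P5@[44:44]
[45] read 'a'  n9⇒n9 ·f  → match P5@[45:45]
[46] read 'e'  n9⇒n14  → match P7@[45:46]
[47] read 'd'  n14⇒n6 ·f
[48] read 'c'  n6⇒n7  → match P2@[47:48]
[49] read 'd'  n7⇒n6 ·f
[50] read 'c'  n6⇒n7  → match P2@[49:50]
[51] read 'd'  n7⇒n6 ·f
[52] read 'e'  n6⇒n8  → match P3@[51:52]
[53] read 'b'  n8⇒n1 ·f
[54] read 'a'  n1⇒n2  → match P5@[54:54]
[55] read 'b'  n2⇒n3  → match P0@[53:55],P4@[54:55]
[56] read 'b'  n3⇒n1 ·f
[57] read 'd'  n1⇒n6 ·f
[58] read 'b'  n6⇒n1 ·f
[59] read 'e'  n1⇒n4 ·f
[60] read 'e'  n4⇒n5  → match P1@[59:60]
[61] read 'e'  n5⇒n5 ·f  → match P1@[60:61]
[62] read 'e'  n5⇒n5 ·f  → match P1@[61:62]
[63] read 'e'  n5⇒n5 ·f  → match P1@[62:63]
[64] read 'e'  n5⇒n5 ·f  → match P1@[63:64]
[65] read 'e'  n5⇒n5 ·f  → match P1@[64:65]
[66] read 'c'  n5⇒n11 ·f
[67] read 'a'  n11⇒n12  → match P5@[67:67]

All matches (sorted): [[3,5],[4,7],[6,5],[7,6],[7,7],[11,3],[12,1],[14,5],[15,6],[15,7],[17,3],[18,1],[19,5],[20,5],[22,2],[24,1],[26,5],[27,6],[27,7],[28,1],[29,1],[30,5],[32,3],[34,5],[35,5],[36,5],[37,4],[38,5],[39,0],[39,4],[42,2],[44,5],[45,5],[46,7],[48,2],[50,2],[52,3],[54,5],[55,0],[55,4],[60,1],[61,1],[62,1],[63,1],[64,1],[65,1],[67,5]]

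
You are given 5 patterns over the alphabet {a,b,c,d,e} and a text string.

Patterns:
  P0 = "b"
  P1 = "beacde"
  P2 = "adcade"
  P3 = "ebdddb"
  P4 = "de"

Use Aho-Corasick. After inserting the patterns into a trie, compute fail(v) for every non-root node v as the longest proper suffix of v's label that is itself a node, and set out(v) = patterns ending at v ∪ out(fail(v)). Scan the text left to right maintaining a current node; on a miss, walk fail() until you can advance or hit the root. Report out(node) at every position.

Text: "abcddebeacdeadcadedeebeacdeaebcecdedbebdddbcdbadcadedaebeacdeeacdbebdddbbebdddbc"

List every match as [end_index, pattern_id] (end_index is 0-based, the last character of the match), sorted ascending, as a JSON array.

Construct AC machine:
Trie nodes:
  n0 'ε': a→7 b→1 d→19 e→13
  n1 'b': e→2  [P0 ends]
  n2 'be': a→3
  n3 'bea': c→4
  n4 'beac': d→5
  n5 'beacd': e→6
  n6 'beacde': ·  [P1 ends]
  n7 'a': d→8
  n8 'ad': c→9
  n9 'adc': a→10
  n10 'adca': d→11
  n11 'adcad': e→12
  n12 'adcade': ·  [P2 ends]
  n13 'e': b→14
  n14 'eb': d→15
  n15 'ebd': d→16
  n16 'ebdd': d→17
  n17 'ebddd': b→18
  n18 'ebdddb': ·  [P3 ends]
  n19 'd': e→20
  n20 'de': ·  [P4 ends]

Failure links (BFS by depth):
  fail(1) 'b': from fail(0)=0 chase 'b': 0 ⇒ 0;  out={0}∪out(0)={0}
  fail(7) 'a': from fail(0)=0 chase 'a': 0 ⇒ 0;  out=∅∪out(0)=∅
  fail(13) 'e': from fail(0)=0 chase 'e': 0 ⇒ 0;  out=∅∪out(0)=∅
  fail(19) 'd': from fail(0)=0 chase 'd': 0 ⇒ 0;  out=∅∪out(0)=∅
  fail(2) 'be': from fail(1)=0 chase 'e': 0 ⇒ 13;  out=∅∪out(13)=∅
  fail(8) 'ad': from fail(7)=0 chase 'd': 0 ⇒ 19;  out=∅∪out(19)=∅
  fail(14) 'eb': from fail(13)=0 chase 'b': 0 ⇒ 1;  out=∅∪out(1)={0}
  fail(20) 'de': from fail(19)=0 chase 'e': 0 ⇒ 13;  out={4}∪out(13)={4}
  fail(3) 'bea': from fail(2)=13 chase 'a': 13→0 ⇒ 7;  out=∅∪out(7)=∅
  fail(9) 'adc': from fail(8)=19 chase 'c': 19→0 ⇒ 0;  out=∅∪out(0)=∅
  fail(15) 'ebd': from fail(14)=1 chase 'd': 1→0 ⇒ 19;  out=∅∪out(19)=∅
  fail(4) 'beac': from fail(3)=7 chase 'c': 7→0 ⇒ 0;  out=∅∪out(0)=∅
  fail(10) 'adca': from fail(9)=0 chase 'a': 0 ⇒ 7;  out=∅∪out(7)=∅
  fail(16) 'ebdd': from fail(15)=19 chase 'd': 19→0 ⇒ 19;  out=∅∪out(19)=∅
  fail(5) 'beacd': from fail(4)=0 chase 'd': 0 ⇒ 19;  out=∅∪out(19)=∅
  fail(11) 'adcad': from fail(10)=7 chase 'd': 7 ⇒ 8;  out=∅∪out(8)=∅
  fail(17) 'ebddd': from fail(16)=19 chase 'd': 19→0 ⇒ 19;  out=∅∪out(19)=∅
  fail(6) 'beacde': from fail(5)=19 chase 'e': 19 ⇒ 20;  out={1}∪out(20)={1,4}
  fail(12) 'adcade': from fail(11)=8 chase 'e': 8→19 ⇒ 20;  out={2}∪out(20)={2,4}
  fail(18) 'ebdddb': from fail(17)=19 chase 'b': 19→0 ⇒ 1;  out={3}∪out(1)={0,3}

Scan:
i=0 'a': node 0→7
i=1 'b': node 7→1 ·f  → match P0@[1:1]
i=2 'c': node 1→0 ·f
i=3 'd': node 0→19
i=4 'd': node 19→19 ·f
i=5 'e': node 19→20  → match P4@[4:5]
i=6 'b': node 20→14 ·f  → match P0@[6:6]
i=7 'e': node 14→2 ·f
i=8 'a': node 2→3
i=9 'c': node 3→4
i=10 'd': node 4→5
i=11 'e': node 5→6  → match P1@[6:11],P4@[10:11]
i=12 'a': node 6→7 ·f
i=13 'd': node 7→8
i=14 'c': node 8→9
i=15 'a': node 9→10
i=16 'd': node 10→11
i=17 'e': node 11→12  → match P2@[12:17],P4@[16:17]
i=18 'd': node 12→19 ·f
i=19 'e': node 19→20  → match P4@[18:19]
i=20 'e': node 20→13 ·f
i=21 'b': node 13→14  → match P0@[21:21]
i=22 'e': node 14→2 ·f
i=23 'a': node 2→3
i=24 'c': node 3→4
i=25 'd': node 4→5
i=26 'e': node 5→6  → match P1@[21:26],P4@[25:26]
i=27 'a': node 6→7 ·f
i=28 'e': node 7→13 ·f
i=29 'b': node 13→14  → match P0@[29:29]
i=30 'c': node 14→0 ·f
i=31 'e': node 0→13
i=32 'c': node 13→0 ·f
i=33 'd': node 0→19
i=34 'e': node 19→20  → match P4@[33:34]
i=35 'd': node 20→19 ·f
i=36 'b': node 19→1 ·f  → match P0@[36:36]
i=37 'e': node 1→2
i=38 'b': node 2→14 ·f  → match P0@[38:38]
i=39 'd': node 14→15
i=40 'd': node 15→16
i=41 'd': node 16→17
i=42 'b': node 17→18  → match P0@[42:42],P3@[37:42]
i=43 'c': node 18→0 ·f
i=44 'd': node 0→19
i=45 'b': node 19→1 ·f  → match P0@[45:45]
i=46 'a': node 1→7 ·f
i=47 'd': node 7→8
i=48 'c': node 8→9
i=49 'a': node 9→10
i=50 'd': node 10→11
i=51 'e': node 11→12  → match P2@[46:51],P4@[50:51]
i=52 'd': node 12→19 ·f
i=53 'a': node 19→7 ·f
i=54 'e': node 7→13 ·f
i=55 'b': node 13→14  → match P0@[55:55]
i=56 'e': node 14→2 ·f
i=57 'a': node 2→3
i=58 'c': node 3→4
i=59 'd': node 4→5
i=60 'e': node 5→6  → match P1@[55:60],P4@[59:60]
i=61 'e': node 6→13 ·f
i=62 'a': node 13→7 ·f
i=63 'c': node 7→0 ·f
i=64 'd': node 0→19
i=65 'b': node 19→1 ·f  → match P0@[65:65]
i=66 'e': node 1→2
i=67 'b': node 2→14 ·f  → match P0@[67:67]
i=68 'd': node 14→15
i=69 'd': node 15→16
i=70 'd': node 16→17
i=71 'b': node 17→18  → match P0@[71:71],P3@[66:71]
i=72 'b': node 18→1 ·f  → match P0@[72:72]
i=73 'e': node 1→2
i=74 'b': node 2→14 ·f  → match P0@[74:74]
i=75 'd': node 14→15
i=76 'd': node 15→16
i=77 'd': node 16→17
i=78 'b': node 17→18  → match P0@[78:78],P3@[73:78]
i=79 'c': node 18→0 ·f

Result: [[1,0],[5,4],[6,0],[11,1],[11,4],[17,2],[17,4],[19,4],[21,0],[26,1],[26,4],[29,0],[34,4],[36,0],[38,0],[42,0],[42,3],[45,0],[51,2],[51,4],[55,0],[60,1],[60,4],[65,0],[67,0],[71,0],[71,3],[72,0],[74,0],[78,0],[78,3]]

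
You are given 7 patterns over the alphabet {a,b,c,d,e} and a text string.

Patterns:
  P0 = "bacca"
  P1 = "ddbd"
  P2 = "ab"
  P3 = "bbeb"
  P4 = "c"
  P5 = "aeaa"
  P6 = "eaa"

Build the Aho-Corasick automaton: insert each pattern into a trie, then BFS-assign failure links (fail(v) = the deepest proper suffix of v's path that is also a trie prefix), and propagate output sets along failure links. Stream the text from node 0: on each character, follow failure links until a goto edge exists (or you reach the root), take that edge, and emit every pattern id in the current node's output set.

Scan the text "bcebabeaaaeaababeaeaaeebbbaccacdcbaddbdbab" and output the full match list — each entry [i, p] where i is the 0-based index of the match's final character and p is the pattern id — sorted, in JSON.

Build automaton:
Trie nodes:
  0='ε' goto a→10 b→1 c→15 d→6 e→19
  1='b' goto a→2 b→12
  2='ba' goto c→3
  3='bac' goto c→4
  4='bacc' goto a→5
  5='bacca' goto ·  ←P0
  6='d' goto d→7
  7='dd' goto b→8
  8='ddb' goto d→9
  9='ddbd' goto ·  ←P1
  10='a' goto b→11 e→16
  11='ab' goto ·  ←P2
  12='bb' goto e→13
  13='bbe' goto b→14
  14='bbeb' goto ·  ←P3
  15='c' goto ·  ←P4
  16='ae' goto a→17
  17='aea' goto a→18
  18='aeaa' goto ·  ←P5
  19='e' goto a→20
  20='ea' goto a→21
  21='eaa' goto ·  ←P6

Failure links (BFS by depth):
  n1('b'): parent n0 fail=0; on 'b' 0 → fail=0;  out ∅∪∅=∅
  n6('d'): parent n0 fail=0; on 'd' 0 → fail=0;  out ∅∪∅=∅
  n10('a'): parent n0 fail=0; on 'a' 0 → fail=0;  out ∅∪∅=∅
  n15('c'): parent n0 fail=0; on 'c' 0 → fail=0;  out {4}∪∅={4}
  n19('e'): parent n0 fail=0; on 'e' 0 → fail=0;  out ∅∪∅=∅
  n2('ba'): parent n1 fail=0; on 'a' 0 → fail=10;  out ∅∪∅=∅
  n7('dd'): parent n6 fail=0; on 'd' 0 → fail=6;  out ∅∪∅=∅
  n11('ab'): parent n10 fail=0; on 'b' 0 → fail=1;  out {2}∪∅={2}
  n12('bb'): parent n1 fail=0; on 'b' 0 → fail=1;  out ∅∪∅=∅
  n16('ae'): parent n10 fail=0; on 'e' 0 → fail=19;  out ∅∪∅=∅
  n20('ea'): parent n19 fail=0; on 'a' 0 → fail=10;  out ∅∪∅=∅
  n3('bac'): parent n2 fail=10; on 'c' 10→0 → fail=15;  out ∅∪{4}={4}
  n8('ddb'): parent n7 fail=6; on 'b' 6→0 → fail=1;  out ∅∪∅=∅
  n13('bbe'): parent n12 fail=1; on 'e' 1→0 → fail=19;  out ∅∪∅=∅
  n17('aea'): parent n16 fail=19; on 'a' 19 → fail=20;  out ∅∪∅=∅
  n21('eaa'): parent n20 fail=10; on 'a' 10→0 → fail=10;  out {6}∪∅={6}
  n4('bacc'): parent n3 fail=15; on 'c' 15→0 → fail=15;  out ∅∪{4}={4}
  n9('ddbd'): parent n8 fail=1; on 'd' 1→0 → fail=6;  out {1}∪∅={1}
  n14('bbeb'): parent n13 fail=19; on 'b' 19→0 → fail=1;  out {3}∪∅={3}
  n18('aeaa'): parent n17 fail=20; on 'a' 20 → fail=21;  out {5}∪{6}={5,6}
  n5('bacca'): parent n4 fail=15; on 'a' 15→0 → fail=10;  out {0}∪∅={0}

Run:
[0] read 'b'  n0⇒n1
[1] read 'c'  n1⇒n15 (via fail)  → match P4@[1:1]
[2] read 'e'  n15⇒n19 (via fail)
[3] read 'b'  n19⇒n1 (via fail)
[4] read 'a'  n1⇒n2
[5] read 'b'  n2⇒n11 (via fail)  → match P2@[4:5]
[6] read 'e'  n11⇒n19 (via fail)
[7] read 'a'  n19⇒n20
[8] read 'a'  n20⇒n21  → match P6@[6:8]
[9] read 'a'  n21⇒n10 (via fail)
[10] read 'e'  n10⇒n16
[11] read 'a'  n16⇒n17
[12] read 'a'  n17⇒n18  → match P5@[9:12],P6@[10:12]
[13] read 'b'  n18⇒n11 (via fail)  → match P2@[12:13]
[14] read 'a'  n11⇒n2 (via fail)
[15] read 'b'  n2⇒n11 (via fail)  → match P2@[14:15]
[16] read 'e'  n11⇒n19 (via fail)
[17] read 'a'  n19⇒n20
[18] read 'e'  n20⇒n16 (via fail)
[19] read 'a'  n16⇒n17
[20] read 'a'  n17⇒n18  → match P5@[17:20],P6@[18:20]
[21] read 'e'  n18⇒n16 (via fail)
[22] read 'e'  n16⇒n19 (via fail)
[23] read 'b'  n19⇒n1 (via fail)
[24] read 'b'  n1⇒n12
[25] read 'b'  n12⇒n12 (via fail)
[26] read 'a'  n12⇒n2 (via fail)
[27] read 'c'  n2⇒n3  → match P4@[27:27]
[28] read 'c'  n3⇒n4  → match P4@[28:28]
[29] read 'a'  n4⇒n5  → match P0@[25:29]
[30] read 'c'  n5⇒n15 (via fail)  → match P4@[30:30]
[31] read 'd'  n15⇒n6 (via fail)
[32] read 'c'  n6⇒n15 (via fail)  → match P4@[32:32]
[33] read 'b'  n15⇒n1 (via fail)
[34] read 'a'  n1⇒n2
[35] read 'd'  n2⇒n6 (via fail)
[36] read 'd'  n6⇒n7
[37] read 'b'  n7⇒n8
[38] read 'd'  n8⇒n9  → match P1@[35:38]
[39] read 'b'  n9⇒n1 (via fail)
[40] read 'a'  n1⇒n2
[41] read 'b'  n2⇒n11 (via fail)  → match P2@[40:41]

All matches (sorted): [[1,4],[5,2],[8,6],[12,5],[12,6],[13,2],[15,2],[20,5],[20,6],[27,4],[28,4],[29,0],[30,4],[32,4],[38,1],[41,2]]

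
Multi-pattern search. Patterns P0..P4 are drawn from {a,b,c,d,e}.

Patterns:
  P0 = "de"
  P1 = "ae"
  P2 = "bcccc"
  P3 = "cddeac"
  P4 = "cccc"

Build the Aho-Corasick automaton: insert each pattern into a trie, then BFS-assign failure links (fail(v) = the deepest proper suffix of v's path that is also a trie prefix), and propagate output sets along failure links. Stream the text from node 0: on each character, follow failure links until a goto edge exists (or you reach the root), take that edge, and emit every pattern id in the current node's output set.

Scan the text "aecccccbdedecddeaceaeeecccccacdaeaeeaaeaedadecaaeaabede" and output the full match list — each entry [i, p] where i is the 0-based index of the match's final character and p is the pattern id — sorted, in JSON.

Build:
Trie nodes:
  0='ε' goto a→3 b→5 c→10 d→1
  1='d' goto e→2
  2='de' goto ·  [P0 ends]
  3='a' goto e→4
  4='ae' goto ·  [P1 ends]
  5='b' goto c→6
  6='bc' goto c→7
  7='bcc' goto c→8
  8='bccc' goto c→9
  9='bcccc' goto ·  [P2 ends]
  10='c' goto c→16 d→11
  11='cd' goto d→12
  12='cdd' goto e→13
  13='cdde' goto a→14
  14='cddea' goto c→15
  15='cddeac' goto ·  [P3 ends]
  16='cc' goto c→17
  17='ccc' goto c→18
  18='cccc' goto ·  [P4 ends]

BFS fail/out derivation:
  n1('d'): parent n0 fail=0; on 'd' 0 → fail=0;  out ∅∪∅=∅
  n3('a'): parent n0 fail=0; on 'a' 0 → fail=0;  out ∅∪∅=∅
  n5('b'): parent n0 fail=0; on 'b' 0 → fail=0;  out ∅∪∅=∅
  n10('c'): parent n0 fail=0; on 'c' 0 → fail=0;  out ∅∪∅=∅
  n2('de'): parent n1 fail=0; on 'e' 0 → fail=0;  out {0}∪∅={0}
  n4('ae'): parent n3 fail=0; on 'e' 0 → fail=0;  out {1}∪∅={1}
  n6('bc'): parent n5 fail=0; on 'c' 0 → fail=10;  out ∅∪∅=∅
  n11('cd'): parent n10 fail=0; on 'd' 0 → fail=1;  out ∅∪∅=∅
  n16('cc'): parent n10 fail=0; on 'c' 0 → fail=10;  out ∅∪∅=∅
  n7('bcc'): parent n6 fail=10; on 'c' 10 → fail=16;  out ∅∪∅=∅
  n12('cdd'): parent n11 fail=1; on 'd' 1→0 → fail=1;  out ∅∪∅=∅
  n17('ccc'): parent n16 fail=10; on 'c' 10 → fail=16;  out ∅∪∅=∅
  n8('bccc'): parent n7 fail=16; on 'c' 16 → fail=17;  out ∅∪∅=∅
  n13('cdde'): parent n12 fail=1; on 'e' 1 → fail=2;  out ∅∪{0}={0}
  n18('cccc'): parent n17 fail=16; on 'c' 16 → fail=17;  out {4}∪∅={4}
  n9('bcccc'): parent n8 fail=17; on 'c' 17 → fail=18;  out {2}∪{4}={2,4}
  n14('cddea'): parent n13 fail=2; on 'a' 2→0 → fail=3;  out ∅∪∅=∅
  n15('cddeac'): parent n14 fail=3; on 'c' 3→0 → fail=10;  out {3}∪∅={3}

Text stream:
i=0 'a': node 0→3
i=1 'e': node 3→4  ** P1@[0:1]
i=2 'c': node 4→10 ·f
i=3 'c': node 10→16
i=4 'c': node 16→17
i=5 'c': node 17→18  ** P4@[2:5]
i=6 'c': node 18→18 ·f  ** P4@[3:6]
i=7 'b': node 18→5 ·f
i=8 'd': node 5→1 ·f
i=9 'e': node 1→2  ** P0@[8:9]
i=10 'd': node 2→1 ·f
i=11 'e': node 1→2  ** P0@[10:11]
i=12 'c': node 2→10 ·f
i=13 'd': node 10→11
i=14 'd': node 11→12
i=15 'e': node 12→13  ** P0@[14:15]
i=16 'a': node 13→14
i=17 'c': node 14→15  ** P3@[12:17]
i=18 'e': node 15→0 ·f
i=19 'a': node 0→3
i=20 'e': node 3→4  ** P1@[19:20]
i=21 'e': node 4→0 ·f
i=22 'e': node 0→0
i=23 'c': node 0→10
i=24 'c': node 10→16
i=25 'c': node 16→17
i=26 'c': node 17→18  ** P4@[23:26]
i=27 'c': node 18→18 ·f  ** P4@[24:27]
i=28 'a': node 18→3 ·f
i=29 'c': node 3→10 ·f
i=30 'd': node 10→11
i=31 'a': node 11→3 ·f
i=32 'e': node 3→4  ** P1@[31:32]
i=33 'a': node 4→3 ·f
i=34 'e': node 3→4  ** P1@[33:34]
i=35 'e': node 4→0 ·f
i=36 'a': node 0→3
i=37 'a': node 3→3 ·f
i=38 'e': node 3→4  ** P1@[37:38]
i=39 'a': node 4→3 ·f
i=40 'e': node 3→4  ** P1@[39:40]
i=41 'd': node 4→1 ·f
i=42 'a': node 1→3 ·f
i=43 'd': node 3→1 ·f
i=44 'e': node 1→2  ** P0@[43:44]
i=45 'c': node 2→10 ·f
i=46 'a': node 10→3 ·f
i=47 'a': node 3→3 ·f
i=48 'e': node 3→4  ** P1@[47:48]
i=49 'a': node 4→3 ·f
i=50 'a': node 3→3 ·f
i=51 'b': node 3→5 ·f
i=52 'e': node 5→0 ·f
i=53 'd': node 0→1
i=54 'e': node 1→2  ** P0@[53:54]

Result: [[1,1],[5,4],[6,4],[9,0],[11,0],[15,0],[17,3],[20,1],[26,4],[27,4],[32,1],[34,1],[38,1],[40,1],[44,0],[48,1],[54,0]]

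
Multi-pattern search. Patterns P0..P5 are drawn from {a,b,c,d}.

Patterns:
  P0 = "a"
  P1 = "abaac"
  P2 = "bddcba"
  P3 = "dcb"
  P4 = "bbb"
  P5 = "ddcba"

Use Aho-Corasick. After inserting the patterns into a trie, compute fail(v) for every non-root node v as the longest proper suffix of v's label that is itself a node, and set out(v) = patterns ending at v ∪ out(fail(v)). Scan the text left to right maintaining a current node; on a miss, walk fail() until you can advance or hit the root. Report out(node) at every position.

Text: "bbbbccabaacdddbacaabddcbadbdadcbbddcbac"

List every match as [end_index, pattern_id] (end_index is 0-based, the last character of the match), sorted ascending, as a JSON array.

Build automaton:
Trie (insert patterns):
  n0 'ε': a→1 b→6 d→12
  n1 'a': b→2  ←P0
  n2 'ab': a→3
  n3 'aba': a→4
  n4 'abaa': c→5
  n5 'abaac': ·  ←P1
  n6 'b': b→15 d→7
  n7 'bd': d→8
  n8 'bdd': c→9
  n9 'bddc': b→10
  n10 'bddcb': a→11
  n11 'bddcba': ·  ←P2
  n12 'd': c→13 d→17
  n13 'dc': b→14
  n14 'dcb': ·  ←P3
  n15 'bb': b→16
  n16 'bbb': ·  ←P4
  n17 'dd': c→18
  n18 'ddc': b→19
  n19 'ddcb': a→20
  n20 'ddcba': ·  ←P5

BFS fail/out derivation:
  n1('a'): parent n0 fail=0; on 'a' 0 → fail=0;  out {0}∪∅={0}
  n6('b'): parent n0 fail=0; on 'b' 0 → fail=0;  out ∅∪∅=∅
  n12('d'): parent n0 fail=0; on 'd' 0 → fail=0;  out ∅∪∅=∅
  n2('ab'): parent n1 fail=0; on 'b' 0 → fail=6;  out ∅∪∅=∅
  n7('bd'): parent n6 fail=0; on 'd' 0 → fail=12;  out ∅∪∅=∅
  n13('dc'): parent n12 fail=0; on 'c' 0 → fail=0;  out ∅∪∅=∅
  n15('bb'): parent n6 fail=0; on 'b' 0 → fail=6;  out ∅∪∅=∅
  n17('dd'): parent n12 fail=0; on 'd' 0 → fail=12;  out ∅∪∅=∅
  n3('aba'): parent n2 fail=6; on 'a' 6→0 → fail=1;  out ∅∪{0}={0}
  n8('bdd'): parent n7 fail=12; on 'd' 12 → fail=17;  out ∅∪∅=∅
  n14('dcb'): parent n13 fail=0; on 'b' 0 → fail=6;  out {3}∪∅={3}
  n16('bbb'): parent n15 fail=6; on 'b' 6 → fail=15;  out {4}∪∅={4}
  n18('ddc'): parent n17 fail=12; on 'c' 12 → fail=13;  out ∅∪∅=∅
  n4('abaa'): parent n3 fail=1; on 'a' 1→0 → fail=1;  out ∅∪{0}={0}
  n9('bddc'): parent n8 fail=17; on 'c' 17 → fail=18;  out ∅∪∅=∅
  n19('ddcb'): parent n18 fail=13; on 'b' 13 → fail=14;  out ∅∪{3}={3}
  n5('abaac'): parent n4 fail=1; on 'c' 1→0 → fail=0;  out {1}∪∅={1}
  n10('bddcb'): parent n9 fail=18; on 'b' 18 → fail=19;  out ∅∪{3}={3}
  n20('ddcba'): parent n19 fail=14; on 'a' 14→6→0 → fail=1;  out {5}∪{0}={0,5}
  n11('bddcba'): parent n10 fail=19; on 'a' 19 → fail=20;  out {2}∪{0,5}={0,2,5}

Text stream:
[0] read 'b'  n0⇒n6
[1] read 'b'  n6⇒n15
[2] read 'b'  n15⇒n16  ** P4@[0:2]
[3] read 'b'  n16⇒n16 (fail-walked)  ** P4@[1:3]
[4] read 'c'  n16⇒n0 (fail-walked)
[5] read 'c'  n0⇒n0
[6] read 'a'  n0⇒n1  ** P0@[6:6]
[7] read 'b'  n1⇒n2
[8] read 'a'  n2⇒n3  ** P0@[8:8]
[9] read 'a'  n3⇒n4  ** P0@[9:9]
[10] read 'c'  n4⇒n5  ** P1@[6:10]
[11] read 'd'  n5⇒n12 (fail-walked)
[12] read 'd'  n12⇒n17
[13] read 'd'  n17⇒n17 (fail-walked)
[14] read 'b'  n17⇒n6 (fail-walked)
[15] read 'a'  n6⇒n1 (fail-walked)  ** P0@[15:15]
[16] read 'c'  n1⇒n0 (fail-walked)
[17] read 'a'  n0⇒n1  ** P0@[17:17]
[18] read 'a'  n1⇒n1 (fail-walked)  ** P0@[18:18]
[19] read 'b'  n1⇒n2
[20] read 'd'  n2⇒n7 (fail-walked)
[21] read 'd'  n7⇒n8
[22] read 'c'  n8⇒n9
[23] read 'b'  n9⇒n10  ** P3@[21:23]
[24] read 'a'  n10⇒n11  ** P0@[24:24],P2@[19:24],P5@[20:24]
[25] read 'd'  n11⇒n12 (fail-walked)
[26] read 'b'  n12⇒n6 (fail-walked)
[27] read 'd'  n6⇒n7
[28] read 'a'  n7⇒n1 (fail-walked)  ** P0@[28:28]
[29] read 'd'  n1⇒n12 (fail-walked)
[30] read 'c'  n12⇒n13
[31] read 'b'  n13⇒n14  ** P3@[29:31]
[32] read 'b'  n14⇒n15 (fail-walked)
[33] read 'd'  n15⇒n7 (fail-walked)
[34] read 'd'  n7⇒n8
[35] read 'c'  n8⇒n9
[36] read 'b'  n9⇒n10  ** P3@[34:36]
[37] read 'a'  n10⇒n11  ** P0@[37:37],P2@[32:37],P5@[33:37]
[38] read 'c'  n11⇒n0 (fail-walked)

Matches: [[2,4],[3,4],[6,0],[8,0],[9,0],[10,1],[15,0],[17,0],[18,0],[23,3],[24,0],[24,2],[24,5],[28,0],[31,3],[36,3],[37,0],[37,2],[37,5]]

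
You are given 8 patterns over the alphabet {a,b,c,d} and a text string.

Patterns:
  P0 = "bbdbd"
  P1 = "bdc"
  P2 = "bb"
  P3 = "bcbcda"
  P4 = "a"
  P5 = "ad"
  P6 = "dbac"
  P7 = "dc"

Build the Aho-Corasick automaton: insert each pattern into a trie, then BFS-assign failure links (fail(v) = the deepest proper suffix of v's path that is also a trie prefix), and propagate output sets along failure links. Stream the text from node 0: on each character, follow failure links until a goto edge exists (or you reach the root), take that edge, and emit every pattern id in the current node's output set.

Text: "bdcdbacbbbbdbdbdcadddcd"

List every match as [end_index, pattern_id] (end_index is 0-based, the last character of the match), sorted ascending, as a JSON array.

Construct AC machine:
Trie nodes:
  0='ε' goto a→13 b→1 d→15
  1='b' goto b→2 c→8 d→6
  2='bb' goto d→3  ←P2
  3='bbd' goto b→4
  4='bbdb' goto d→5
  5='bbdbd' goto ·  ←P0
  6='bd' goto c→7
  7='bdc' goto ·  ←P1
  8='bc' goto b→9
  9='bcb' goto c→10
  10='bcbc' goto d→11
  11='bcbcd' goto a→12
  12='bcbcda' goto ·  ←P3
  13='a' goto d→14  ←P4
  14='ad' goto ·  ←P5
  15='d' goto b→16 c→19
  16='db' goto a→17
  17='dba' goto c→18
  18='dbac' goto ·  ←P6
  19='dc' goto ·  ←P7

BFS fail/out derivation:
  n1('b'): parent n0 fail=0; on 'b' 0 → fail=0;  out ∅∪∅=∅
  n13('a'): parent n0 fail=0; on 'a' 0 → fail=0;  out {4}∪∅={4}
  n15('d'): parent n0 fail=0; on 'd' 0 → fail=0;  out ∅∪∅=∅
  n2('bb'): parent n1 fail=0; on 'b' 0 → fail=1;  out {2}∪∅={2}
  n6('bd'): parent n1 fail=0; on 'd' 0 → fail=15;  out ∅∪∅=∅
  n8('bc'): parent n1 fail=0; on 'c' 0 → fail=0;  out ∅∪∅=∅
  n14('ad'): parent n13 fail=0; on 'd' 0 → fail=15;  out {5}∪∅={5}
  n16('db'): parent n15 fail=0; on 'b' 0 → fail=1;  out ∅∪∅=∅
  n19('dc'): parent n15 fail=0; on 'c' 0 → fail=0;  out {7}∪∅={7}
  n3('bbd'): parent n2 fail=1; on 'd' 1 → fail=6;  out ∅∪∅=∅
  n7('bdc'): parent n6 fail=15; on 'c' 15 → fail=19;  out {1}∪{7}={1,7}
  n9('bcb'): parent n8 fail=0; on 'b' 0 → fail=1;  out ∅∪∅=∅
  n17('dba'): parent n16 fail=1; on 'a' 1→0 → fail=13;  out ∅∪{4}={4}
  n4('bbdb'): parent n3 fail=6; on 'b' 6→15 → fail=16;  out ∅∪∅=∅
  n10('bcbc'): parent n9 fail=1; on 'c' 1 → fail=8;  out ∅∪∅=∅
  n18('dbac'): parent n17 fail=13; on 'c' 13→0 → fail=0;  out {6}∪∅={6}
  n5('bbdbd'): parent n4 fail=16; on 'd' 16→1 → fail=6;  out {0}∪∅={0}
  n11('bcbcd'): parent n10 fail=8; on 'd' 8→0 → fail=15;  out ∅∪∅=∅
  n12('bcbcda'): parent n11 fail=15; on 'a' 15→0 → fail=13;  out {3}∪{4}={3,4}

Scan:
i=0 'b': node 0→1
i=1 'd': node 1→6
i=2 'c': node 6→7  ** P1@[0:2],P7@[1:2]
i=3 'd': node 7→15 ·f
i=4 'b': node 15→16
i=5 'a': node 16→17  ** P4@[5:5]
i=6 'c': node 17→18  ** P6@[3:6]
i=7 'b': node 18→1 ·f
i=8 'b': node 1→2  ** P2@[7:8]
i=9 'b': node 2→2 ·f  ** P2@[8:9]
i=10 'b': node 2→2 ·f  ** P2@[9:10]
i=11 'd': node 2→3
i=12 'b': node 3→4
i=13 'd': node 4→5  ** P0@[9:13]
i=14 'b': node 5→16 ·f
i=15 'd': node 16→6 ·f
i=16 'c': node 6→7  ** P1@[14:16],P7@[15:16]
i=17 'a': node 7→13 ·f  ** P4@[17:17]
i=18 'd': node 13→14  ** P5@[17:18]
i=19 'd': node 14→15 ·f
i=20 'd': node 15→15 ·f
i=21 'c': node 15→19  ** P7@[20:21]
i=22 'd': node 19→15 ·f

All matches (sorted): [[2,1],[2,7],[5,4],[6,6],[8,2],[9,2],[10,2],[13,0],[16,1],[16,7],[17,4],[18,5],[21,7]]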